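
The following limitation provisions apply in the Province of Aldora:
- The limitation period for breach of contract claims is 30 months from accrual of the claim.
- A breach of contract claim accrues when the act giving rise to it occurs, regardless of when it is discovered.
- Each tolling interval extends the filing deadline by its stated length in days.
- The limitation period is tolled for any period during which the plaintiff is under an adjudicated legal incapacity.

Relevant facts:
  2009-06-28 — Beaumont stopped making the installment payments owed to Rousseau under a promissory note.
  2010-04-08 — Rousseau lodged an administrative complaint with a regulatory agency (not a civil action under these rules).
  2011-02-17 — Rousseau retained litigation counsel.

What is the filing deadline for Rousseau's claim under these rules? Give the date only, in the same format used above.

2011-12-28

The claim accrued on 2009-06-28, when the wrongful act occurred.
The untolled deadline — 30 months after 2009-06-28 — is 2011-12-28.
Nothing else in the chronology tolls or restarts the period.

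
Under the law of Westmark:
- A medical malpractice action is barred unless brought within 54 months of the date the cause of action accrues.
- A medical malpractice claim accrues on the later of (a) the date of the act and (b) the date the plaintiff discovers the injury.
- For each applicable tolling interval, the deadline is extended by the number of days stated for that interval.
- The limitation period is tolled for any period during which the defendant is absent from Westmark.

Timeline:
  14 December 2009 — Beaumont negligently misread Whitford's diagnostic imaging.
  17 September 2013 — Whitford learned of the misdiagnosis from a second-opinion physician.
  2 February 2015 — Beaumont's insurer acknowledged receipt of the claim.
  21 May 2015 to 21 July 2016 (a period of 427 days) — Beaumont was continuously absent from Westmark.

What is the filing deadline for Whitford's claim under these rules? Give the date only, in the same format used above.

Taking the later of the act (14 December 2009) and discovery (17 September 2013), the claim accrued on 17 September 2013.
54 months from 17 September 2013 is 17 March 2018.
The defendant's absence from the jurisdiction from 21 May 2015 to 21 July 2016 tolled the period for 427 days, extending the deadline to 18 May 2019.
None of the other events listed affects the running of the period under the stated rules.

18 May 2019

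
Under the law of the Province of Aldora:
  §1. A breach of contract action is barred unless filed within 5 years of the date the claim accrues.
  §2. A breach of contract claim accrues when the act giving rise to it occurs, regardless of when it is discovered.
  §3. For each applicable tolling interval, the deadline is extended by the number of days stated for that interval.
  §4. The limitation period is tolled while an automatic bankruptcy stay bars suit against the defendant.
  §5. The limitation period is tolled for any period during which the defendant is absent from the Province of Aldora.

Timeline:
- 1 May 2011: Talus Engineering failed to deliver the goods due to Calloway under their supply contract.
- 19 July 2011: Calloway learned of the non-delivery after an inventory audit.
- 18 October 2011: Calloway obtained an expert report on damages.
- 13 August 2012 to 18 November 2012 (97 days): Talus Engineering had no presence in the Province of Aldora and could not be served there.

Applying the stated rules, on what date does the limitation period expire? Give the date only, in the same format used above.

Accrual is governed by the date of the act, so the period began to run on 1 May 2011; the later discovery on 19 July 2011 is irrelevant under the stated rule.
5 years from 1 May 2011 is 1 May 2016.
Because the defendant's absence from the jurisdiction ran from 13 August 2012 to 18 November 2012, the deadline is extended by 97 days to 6 August 2016.
The other events in the timeline have no effect on the limitation period under the stated rules.

6 August 2016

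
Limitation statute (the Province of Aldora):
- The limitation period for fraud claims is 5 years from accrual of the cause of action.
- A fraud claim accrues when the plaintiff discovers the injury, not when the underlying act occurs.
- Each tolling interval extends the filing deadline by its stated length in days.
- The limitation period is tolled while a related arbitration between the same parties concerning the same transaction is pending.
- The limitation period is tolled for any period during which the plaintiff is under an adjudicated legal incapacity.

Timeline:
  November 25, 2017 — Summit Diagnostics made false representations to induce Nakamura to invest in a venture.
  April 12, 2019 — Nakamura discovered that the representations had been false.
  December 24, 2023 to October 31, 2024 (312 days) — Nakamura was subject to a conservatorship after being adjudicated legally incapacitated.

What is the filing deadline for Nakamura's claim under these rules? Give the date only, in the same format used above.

The claim did not accrue until Nakamura discovered the injury on April 12, 2019; the November 25, 2017 act date does not start the clock under the stated rule.
5 years from April 12, 2019 is April 12, 2024.
The plaintiff's legal incapacity from December 24, 2023 to October 31, 2024 tolled the period for 312 days, extending the deadline to February 18, 2025.

February 18, 2025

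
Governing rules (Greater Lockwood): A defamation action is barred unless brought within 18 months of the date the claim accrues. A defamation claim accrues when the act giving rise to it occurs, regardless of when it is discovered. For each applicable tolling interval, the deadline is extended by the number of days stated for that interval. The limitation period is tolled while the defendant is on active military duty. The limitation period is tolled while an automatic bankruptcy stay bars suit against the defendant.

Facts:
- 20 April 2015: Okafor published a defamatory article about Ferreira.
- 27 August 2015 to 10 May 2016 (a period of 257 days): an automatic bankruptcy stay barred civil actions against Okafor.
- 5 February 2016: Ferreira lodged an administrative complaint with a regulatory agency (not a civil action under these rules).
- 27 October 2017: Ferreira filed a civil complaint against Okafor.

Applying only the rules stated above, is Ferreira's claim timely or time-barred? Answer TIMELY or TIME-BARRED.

TIME-BARRED

The limitation period began to run on 20 April 2015.
The untolled deadline — 18 months after 20 April 2015 — is 20 October 2016.
The period was tolled for 257 days by the automatic bankruptcy stay (27 August 2015 to 10 May 2016), pushing the deadline to 4 July 2017.
Nothing else in the chronology tolls or restarts the period.
Filing on 27 October 2017 missed the 4 July 2017 deadline — the action is time-barred.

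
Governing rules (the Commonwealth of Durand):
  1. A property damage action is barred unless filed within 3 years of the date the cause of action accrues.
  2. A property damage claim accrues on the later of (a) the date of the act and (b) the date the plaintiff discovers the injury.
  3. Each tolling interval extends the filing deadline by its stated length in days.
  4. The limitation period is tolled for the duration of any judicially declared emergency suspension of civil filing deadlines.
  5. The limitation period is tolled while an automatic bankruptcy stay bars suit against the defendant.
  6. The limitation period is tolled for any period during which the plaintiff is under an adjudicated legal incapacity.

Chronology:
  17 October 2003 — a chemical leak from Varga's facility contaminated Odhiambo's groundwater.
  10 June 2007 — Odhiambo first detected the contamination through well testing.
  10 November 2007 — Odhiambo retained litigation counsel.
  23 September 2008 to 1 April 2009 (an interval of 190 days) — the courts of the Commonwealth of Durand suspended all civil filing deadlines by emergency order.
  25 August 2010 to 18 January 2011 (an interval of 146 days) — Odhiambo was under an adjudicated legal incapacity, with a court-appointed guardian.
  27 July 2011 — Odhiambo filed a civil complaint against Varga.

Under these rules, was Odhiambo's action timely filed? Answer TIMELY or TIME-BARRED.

The claim accrued on 10 June 2007 — the later of the 17 October 2003 act and the 10 June 2007 discovery.
The untolled deadline — 3 years after 10 June 2007 — is 10 June 2010.
The period was tolled for 190 days by the emergency suspension of filing deadlines (23 September 2008 to 1 April 2009), pushing the deadline to 17 December 2010.
Because the plaintiff's legal incapacity ran from 25 August 2010 to 18 January 2011, the deadline is extended by 146 days to 12 May 2011.
The other events in the timeline have no effect on the limitation period under the stated rules.
Odhiambo filed on 27 July 2011, after the 12 May 2011 deadline, so the action is time-barred.

TIME-BARRED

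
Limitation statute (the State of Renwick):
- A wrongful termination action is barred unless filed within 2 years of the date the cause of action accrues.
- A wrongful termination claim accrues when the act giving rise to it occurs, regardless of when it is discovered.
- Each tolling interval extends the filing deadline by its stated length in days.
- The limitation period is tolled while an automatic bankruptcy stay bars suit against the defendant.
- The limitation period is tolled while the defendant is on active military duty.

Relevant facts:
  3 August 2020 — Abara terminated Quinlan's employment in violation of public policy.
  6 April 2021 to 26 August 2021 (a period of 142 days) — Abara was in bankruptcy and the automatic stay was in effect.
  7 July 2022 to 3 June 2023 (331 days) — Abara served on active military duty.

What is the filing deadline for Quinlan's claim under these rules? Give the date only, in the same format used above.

The limitation period began to run on 3 August 2020.
The untolled deadline — 2 years after 3 August 2020 — is 3 August 2022.
Because the automatic bankruptcy stay ran from 6 April 2021 to 26 August 2021, the deadline is extended by 142 days to 23 December 2022.
The period was tolled for 331 days by the defendant's active military service (7 July 2022 to 3 June 2023), pushing the deadline to 19 November 2023.

19 November 2023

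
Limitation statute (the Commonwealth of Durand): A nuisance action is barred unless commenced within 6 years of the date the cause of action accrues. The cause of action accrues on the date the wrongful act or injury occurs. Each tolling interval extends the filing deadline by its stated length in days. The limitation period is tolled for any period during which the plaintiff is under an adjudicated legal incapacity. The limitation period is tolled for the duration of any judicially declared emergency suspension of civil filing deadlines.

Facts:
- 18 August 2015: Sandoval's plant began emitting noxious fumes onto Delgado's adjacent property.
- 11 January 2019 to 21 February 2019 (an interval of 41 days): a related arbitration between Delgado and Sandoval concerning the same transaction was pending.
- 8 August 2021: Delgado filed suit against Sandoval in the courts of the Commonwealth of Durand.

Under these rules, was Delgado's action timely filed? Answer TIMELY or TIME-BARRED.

The limitation period began to run on 18 August 2015.
The untolled deadline — 6 years after 18 August 2015 — is 18 August 2021.
The pending related arbitration from 11 January 2019 to 21 February 2019 does not toll the period, because no stated rule makes a pending arbitration a tolling event.
Delgado filed on 8 August 2021, before the 18 August 2021 deadline, so the action is timely.

TIMELY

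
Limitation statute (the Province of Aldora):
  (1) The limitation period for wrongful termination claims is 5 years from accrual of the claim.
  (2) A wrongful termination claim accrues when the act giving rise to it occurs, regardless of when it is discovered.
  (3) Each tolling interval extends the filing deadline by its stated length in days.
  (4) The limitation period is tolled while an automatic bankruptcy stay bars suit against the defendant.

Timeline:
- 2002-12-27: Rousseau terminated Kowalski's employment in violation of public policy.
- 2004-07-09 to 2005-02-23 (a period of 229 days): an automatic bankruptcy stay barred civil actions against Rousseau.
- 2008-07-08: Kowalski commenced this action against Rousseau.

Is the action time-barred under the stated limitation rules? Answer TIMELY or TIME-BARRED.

The claim accrued on 2002-12-27, the date of the act.
Adding the 5 years base period to 2002-12-27 gives a deadline of 2007-12-27, before any tolling.
The automatic bankruptcy stay from 2004-07-09 to 2005-02-23 tolled the period for 229 days, extending the deadline to 2008-08-12.
The 2008-07-08 filing precedes the 2008-08-12 deadline; the claim is timely.

TIMELY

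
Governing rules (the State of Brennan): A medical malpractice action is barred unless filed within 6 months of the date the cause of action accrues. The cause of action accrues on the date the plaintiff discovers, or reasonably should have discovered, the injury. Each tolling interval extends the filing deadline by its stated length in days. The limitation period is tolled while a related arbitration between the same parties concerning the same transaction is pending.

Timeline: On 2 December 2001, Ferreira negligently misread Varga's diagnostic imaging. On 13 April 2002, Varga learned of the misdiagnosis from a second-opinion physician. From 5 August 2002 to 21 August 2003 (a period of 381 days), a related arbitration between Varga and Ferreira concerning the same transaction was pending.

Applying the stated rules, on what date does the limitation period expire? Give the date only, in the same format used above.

The claim did not accrue until Varga discovered the injury on 13 April 2002; the 2 December 2001 act date does not start the clock under the stated rule.
Adding the 6 months base period to 13 April 2002 gives a deadline of 13 October 2002, before any tolling.
The pending related arbitration from 5 August 2002 to 21 August 2003 tolled the period for 381 days, extending the deadline to 29 October 2003.

29 October 2003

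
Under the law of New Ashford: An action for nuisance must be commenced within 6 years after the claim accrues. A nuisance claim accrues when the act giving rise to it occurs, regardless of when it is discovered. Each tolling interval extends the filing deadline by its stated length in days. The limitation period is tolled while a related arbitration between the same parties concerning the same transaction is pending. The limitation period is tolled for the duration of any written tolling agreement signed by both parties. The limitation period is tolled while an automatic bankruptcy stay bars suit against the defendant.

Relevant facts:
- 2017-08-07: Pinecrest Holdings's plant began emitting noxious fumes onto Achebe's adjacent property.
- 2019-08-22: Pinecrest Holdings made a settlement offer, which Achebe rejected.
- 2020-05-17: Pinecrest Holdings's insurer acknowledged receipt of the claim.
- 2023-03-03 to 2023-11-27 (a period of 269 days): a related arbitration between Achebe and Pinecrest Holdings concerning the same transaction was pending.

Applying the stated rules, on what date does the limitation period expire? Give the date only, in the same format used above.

The claim accrued on 2017-08-07, when the wrongful act occurred.
The untolled deadline — 6 years after 2017-08-07 — is 2023-08-07.
The pending related arbitration from 2023-03-03 to 2023-11-27 tolled the period for 269 days, extending the deadline to 2024-05-02.
The other events in the timeline have no effect on the limitation period under the stated rules.

2024-05-02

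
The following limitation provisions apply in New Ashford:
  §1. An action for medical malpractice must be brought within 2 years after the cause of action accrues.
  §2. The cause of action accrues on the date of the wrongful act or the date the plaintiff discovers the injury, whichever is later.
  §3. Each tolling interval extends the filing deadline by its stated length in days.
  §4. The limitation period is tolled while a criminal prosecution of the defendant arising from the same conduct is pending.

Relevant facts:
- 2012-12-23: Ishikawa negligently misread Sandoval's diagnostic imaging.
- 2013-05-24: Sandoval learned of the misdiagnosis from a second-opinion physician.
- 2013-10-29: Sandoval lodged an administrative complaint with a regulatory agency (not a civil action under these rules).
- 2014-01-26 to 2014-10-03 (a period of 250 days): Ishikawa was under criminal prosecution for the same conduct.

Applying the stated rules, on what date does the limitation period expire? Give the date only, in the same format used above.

The claim accrued on 2013-05-24 — the later of the 2012-12-23 act and the 2013-05-24 discovery.
2 years from 2013-05-24 is 2015-05-24.
The period was tolled for 250 days by the pending criminal prosecution (2014-01-26 to 2014-10-03), pushing the deadline to 2016-01-29.
The other events in the timeline have no effect on the limitation period under the stated rules.

2016-01-29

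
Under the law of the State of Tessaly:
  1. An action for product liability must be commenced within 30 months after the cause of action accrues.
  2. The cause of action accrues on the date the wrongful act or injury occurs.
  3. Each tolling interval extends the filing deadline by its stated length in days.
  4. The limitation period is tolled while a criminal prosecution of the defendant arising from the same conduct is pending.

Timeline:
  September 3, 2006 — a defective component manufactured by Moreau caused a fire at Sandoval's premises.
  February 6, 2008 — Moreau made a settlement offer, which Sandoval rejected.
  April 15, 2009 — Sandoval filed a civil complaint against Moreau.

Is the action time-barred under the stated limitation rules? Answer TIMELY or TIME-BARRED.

The cause of action accrued on September 3, 2006, the date of the act.
Adding the 30 months base period to September 3, 2006 gives a deadline of March 3, 2009, before any tolling.
Nothing else in the chronology tolls or restarts the period.
Filing on April 15, 2009 missed the March 3, 2009 deadline — the action is time-barred.

TIME-BARRED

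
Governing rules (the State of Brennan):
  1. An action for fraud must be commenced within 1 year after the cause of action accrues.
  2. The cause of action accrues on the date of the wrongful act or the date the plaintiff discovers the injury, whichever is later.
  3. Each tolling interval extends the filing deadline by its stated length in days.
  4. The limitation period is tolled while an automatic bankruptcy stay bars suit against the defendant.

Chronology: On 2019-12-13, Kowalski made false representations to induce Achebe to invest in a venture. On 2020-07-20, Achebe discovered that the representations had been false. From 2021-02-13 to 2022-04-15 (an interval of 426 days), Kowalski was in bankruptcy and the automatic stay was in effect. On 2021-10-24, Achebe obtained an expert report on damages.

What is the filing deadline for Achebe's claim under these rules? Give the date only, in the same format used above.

Because discovery on 2020-07-20 post-dates the 2019-12-13 act, accrual under the later-of rule falls on 2020-07-20.
1 year from 2020-07-20 is 2021-07-20.
The period was tolled for 426 days by the automatic bankruptcy stay (2021-02-13 to 2022-04-15), pushing the deadline to 2022-09-19.
The other events in the timeline have no effect on the limitation period under the stated rules.

2022-09-19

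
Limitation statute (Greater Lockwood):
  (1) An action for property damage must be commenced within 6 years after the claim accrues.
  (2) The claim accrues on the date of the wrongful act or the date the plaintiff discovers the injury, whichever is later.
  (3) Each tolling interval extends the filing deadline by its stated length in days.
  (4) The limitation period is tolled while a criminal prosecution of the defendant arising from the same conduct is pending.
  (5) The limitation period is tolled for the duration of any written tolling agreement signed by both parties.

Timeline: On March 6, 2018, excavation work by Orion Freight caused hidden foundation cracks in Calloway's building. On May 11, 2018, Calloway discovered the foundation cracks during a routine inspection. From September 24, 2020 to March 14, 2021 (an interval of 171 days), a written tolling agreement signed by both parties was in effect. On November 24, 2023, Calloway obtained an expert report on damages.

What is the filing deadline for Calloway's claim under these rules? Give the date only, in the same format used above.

Taking the later of the act (March 6, 2018) and discovery (May 11, 2018), the claim accrued on May 11, 2018.
6 years from May 11, 2018 is May 11, 2024.
The written tolling agreement from September 24, 2020 to March 14, 2021 tolled the period for 171 days, extending the deadline to October 29, 2024.
Nothing else in the chronology tolls or restarts the period.

October 29, 2024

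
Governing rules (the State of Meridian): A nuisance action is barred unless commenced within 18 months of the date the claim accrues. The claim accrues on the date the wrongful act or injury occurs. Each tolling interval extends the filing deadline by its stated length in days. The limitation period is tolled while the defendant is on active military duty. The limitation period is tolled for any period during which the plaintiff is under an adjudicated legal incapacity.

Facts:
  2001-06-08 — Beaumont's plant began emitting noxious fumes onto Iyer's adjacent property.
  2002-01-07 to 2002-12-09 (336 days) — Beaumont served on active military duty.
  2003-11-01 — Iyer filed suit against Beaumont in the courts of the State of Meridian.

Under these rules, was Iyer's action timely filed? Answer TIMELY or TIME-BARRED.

The limitation period began to run on 2001-06-08.
Adding the 18 months base period to 2001-06-08 gives a deadline of 2002-12-08, before any tolling.
The period was tolled for 336 days by the defendant's active military service (2002-01-07 to 2002-12-09), pushing the deadline to 2003-11-09.
The 2003-11-01 filing precedes the 2003-11-09 deadline; the claim is timely.

TIMELY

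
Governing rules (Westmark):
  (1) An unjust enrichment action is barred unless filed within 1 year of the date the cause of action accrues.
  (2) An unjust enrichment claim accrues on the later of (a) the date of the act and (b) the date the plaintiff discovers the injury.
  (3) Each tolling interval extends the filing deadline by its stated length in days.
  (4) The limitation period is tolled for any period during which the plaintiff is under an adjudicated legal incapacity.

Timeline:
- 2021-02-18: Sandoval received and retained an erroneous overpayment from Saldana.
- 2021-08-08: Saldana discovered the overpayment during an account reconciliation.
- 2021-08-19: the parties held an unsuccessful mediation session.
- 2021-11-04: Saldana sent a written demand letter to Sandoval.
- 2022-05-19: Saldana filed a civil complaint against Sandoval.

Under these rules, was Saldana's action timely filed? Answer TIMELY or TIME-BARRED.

Taking the later of the act (2021-02-18) and discovery (2021-08-08), the claim accrued on 2021-08-08.
The untolled deadline — 1 year after 2021-08-08 — is 2022-08-08.
The other events in the timeline have no effect on the limitation period under the stated rules.
Filing on 2022-05-19 beat the 2022-08-08 deadline — the action is timely.

TIMELY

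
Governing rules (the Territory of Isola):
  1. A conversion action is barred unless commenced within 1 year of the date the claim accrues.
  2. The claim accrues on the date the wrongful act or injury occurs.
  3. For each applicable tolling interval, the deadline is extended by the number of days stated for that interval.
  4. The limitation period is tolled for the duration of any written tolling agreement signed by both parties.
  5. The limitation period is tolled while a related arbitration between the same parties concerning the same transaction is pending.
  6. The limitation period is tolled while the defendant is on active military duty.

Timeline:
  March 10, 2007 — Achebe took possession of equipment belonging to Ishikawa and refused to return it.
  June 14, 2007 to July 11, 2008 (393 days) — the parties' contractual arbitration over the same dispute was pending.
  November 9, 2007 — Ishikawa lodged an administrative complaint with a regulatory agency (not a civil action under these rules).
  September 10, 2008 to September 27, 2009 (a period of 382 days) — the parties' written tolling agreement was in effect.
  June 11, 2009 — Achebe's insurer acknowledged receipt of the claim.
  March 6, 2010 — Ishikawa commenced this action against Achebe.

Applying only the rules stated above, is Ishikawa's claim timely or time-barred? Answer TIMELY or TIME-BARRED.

The claim accrued on March 10, 2007, when the wrongful act occurred.
1 year from March 10, 2007 is March 10, 2008.
The pending related arbitration from June 14, 2007 to July 11, 2008 tolled the period for 393 days, extending the deadline to April 7, 2009.
The period was tolled for 382 days by the written tolling agreement (September 10, 2008 to September 27, 2009), pushing the deadline to April 24, 2010.
Nothing else in the chronology tolls or restarts the period.
The March 6, 2010 filing precedes the April 24, 2010 deadline; the claim is timely.

TIMELY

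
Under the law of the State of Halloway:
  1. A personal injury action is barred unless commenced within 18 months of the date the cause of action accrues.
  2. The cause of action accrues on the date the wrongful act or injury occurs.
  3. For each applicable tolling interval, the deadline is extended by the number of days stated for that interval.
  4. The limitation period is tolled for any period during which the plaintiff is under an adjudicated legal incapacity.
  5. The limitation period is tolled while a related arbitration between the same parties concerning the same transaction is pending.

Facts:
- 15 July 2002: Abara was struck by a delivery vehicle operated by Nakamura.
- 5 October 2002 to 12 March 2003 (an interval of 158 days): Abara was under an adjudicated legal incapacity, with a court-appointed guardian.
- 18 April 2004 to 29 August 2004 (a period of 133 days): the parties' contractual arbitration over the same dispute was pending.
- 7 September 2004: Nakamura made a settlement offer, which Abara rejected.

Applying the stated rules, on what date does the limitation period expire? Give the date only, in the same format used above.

1 November 2004

The limitation period began to run on 15 July 2002.
18 months from 15 July 2002 is 15 January 2004.
The plaintiff's legal incapacity from 5 October 2002 to 12 March 2003 tolled the period for 158 days, extending the deadline to 21 June 2004.
The pending related arbitration from 18 April 2004 to 29 August 2004 tolled the period for 133 days, extending the deadline to 1 November 2004.
Nothing else in the chronology tolls or restarts the period.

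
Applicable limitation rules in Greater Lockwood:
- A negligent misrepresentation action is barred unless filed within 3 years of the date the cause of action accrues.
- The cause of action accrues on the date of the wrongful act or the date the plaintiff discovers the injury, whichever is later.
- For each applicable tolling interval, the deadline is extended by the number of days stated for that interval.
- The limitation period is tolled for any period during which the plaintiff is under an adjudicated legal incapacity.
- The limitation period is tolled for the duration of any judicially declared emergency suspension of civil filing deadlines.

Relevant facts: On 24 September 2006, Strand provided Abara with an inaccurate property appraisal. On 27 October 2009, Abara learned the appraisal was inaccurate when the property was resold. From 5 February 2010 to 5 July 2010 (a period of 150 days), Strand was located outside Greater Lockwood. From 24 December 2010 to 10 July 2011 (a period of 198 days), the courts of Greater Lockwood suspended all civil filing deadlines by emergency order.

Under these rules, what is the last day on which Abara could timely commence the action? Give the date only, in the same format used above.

Because discovery on 27 October 2009 post-dates the 24 September 2006 act, accrual under the later-of rule falls on 27 October 2009.
Adding the 3 years base period to 27 October 2009 gives a deadline of 27 October 2012, before any tolling.
Because the emergency suspension of filing deadlines ran from 24 December 2010 to 10 July 2011, the deadline is extended by 198 days to 13 May 2013.
Although the defendant's absence ran from 5 February 2010 to 5 July 2010, the stated rules do not make that a tolling event, so it is disregarded.

13 May 2013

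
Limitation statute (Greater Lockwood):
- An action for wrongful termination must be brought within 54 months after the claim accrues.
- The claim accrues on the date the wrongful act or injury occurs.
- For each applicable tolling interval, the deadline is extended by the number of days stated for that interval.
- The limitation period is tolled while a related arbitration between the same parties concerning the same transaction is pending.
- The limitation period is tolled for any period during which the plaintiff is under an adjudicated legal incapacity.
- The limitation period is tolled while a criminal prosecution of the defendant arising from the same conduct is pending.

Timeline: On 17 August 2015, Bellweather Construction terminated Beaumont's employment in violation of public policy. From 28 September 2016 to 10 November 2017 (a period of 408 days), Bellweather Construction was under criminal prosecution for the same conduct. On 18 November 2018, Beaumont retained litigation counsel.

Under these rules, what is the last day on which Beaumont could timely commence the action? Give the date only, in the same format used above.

31 March 2021

The claim accrued on 17 August 2015, the date of the act.
The untolled deadline — 54 months after 17 August 2015 — is 17 February 2020.
The period was tolled for 408 days by the pending criminal prosecution (28 September 2016 to 10 November 2017), pushing the deadline to 31 March 2021.
The other events in the timeline have no effect on the limitation period under the stated rules.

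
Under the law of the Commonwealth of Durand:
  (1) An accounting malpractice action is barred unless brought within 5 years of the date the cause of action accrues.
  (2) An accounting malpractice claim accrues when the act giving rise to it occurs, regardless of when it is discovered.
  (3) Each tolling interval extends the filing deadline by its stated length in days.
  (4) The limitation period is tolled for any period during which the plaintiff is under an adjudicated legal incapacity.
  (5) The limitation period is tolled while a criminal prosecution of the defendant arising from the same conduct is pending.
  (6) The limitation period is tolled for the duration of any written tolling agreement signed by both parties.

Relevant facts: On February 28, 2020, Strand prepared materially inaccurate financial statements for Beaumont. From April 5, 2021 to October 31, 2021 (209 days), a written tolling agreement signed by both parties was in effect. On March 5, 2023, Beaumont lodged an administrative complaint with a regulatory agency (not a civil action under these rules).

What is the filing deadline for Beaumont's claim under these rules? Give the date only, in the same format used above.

The cause of action accrued on February 28, 2020, the date of the act.
Adding the 5 years base period to February 28, 2020 gives a deadline of February 28, 2025, before any tolling.
The period was tolled for 209 days by the written tolling agreement (April 5, 2021 to October 31, 2021), pushing the deadline to September 25, 2025.
The other events in the timeline have no effect on the limitation period under the stated rules.

September 25, 2025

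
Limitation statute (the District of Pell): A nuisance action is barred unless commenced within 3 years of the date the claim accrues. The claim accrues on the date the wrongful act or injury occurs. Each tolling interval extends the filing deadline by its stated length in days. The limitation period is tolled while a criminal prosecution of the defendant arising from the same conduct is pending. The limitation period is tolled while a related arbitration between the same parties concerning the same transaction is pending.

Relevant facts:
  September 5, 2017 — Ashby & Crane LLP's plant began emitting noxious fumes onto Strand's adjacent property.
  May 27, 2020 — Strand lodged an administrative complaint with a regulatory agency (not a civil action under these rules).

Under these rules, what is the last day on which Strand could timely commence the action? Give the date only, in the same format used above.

The claim accrued on September 5, 2017, the date of the act.
Adding the 3 years base period to September 5, 2017 gives a deadline of September 5, 2020, before any tolling.
None of the other events listed affects the running of the period under the stated rules.

September 5, 2020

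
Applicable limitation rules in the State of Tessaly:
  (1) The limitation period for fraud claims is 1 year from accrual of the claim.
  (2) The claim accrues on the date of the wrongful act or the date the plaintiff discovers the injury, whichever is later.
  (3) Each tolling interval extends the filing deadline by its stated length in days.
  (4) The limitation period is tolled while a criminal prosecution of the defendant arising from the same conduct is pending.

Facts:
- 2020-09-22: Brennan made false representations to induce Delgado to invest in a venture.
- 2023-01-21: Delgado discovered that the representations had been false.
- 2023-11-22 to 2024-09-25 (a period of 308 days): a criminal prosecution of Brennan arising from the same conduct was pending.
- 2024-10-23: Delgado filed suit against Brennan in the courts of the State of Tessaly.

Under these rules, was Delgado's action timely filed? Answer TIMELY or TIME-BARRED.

TIMELY

Taking the later of the act (2020-09-22) and discovery (2023-01-21), the claim accrued on 2023-01-21.
Adding the 1 year base period to 2023-01-21 gives a deadline of 2024-01-21, before any tolling.
The period was tolled for 308 days by the pending criminal prosecution (2023-11-22 to 2024-09-25), pushing the deadline to 2024-11-24.
The 2024-10-23 filing precedes the 2024-11-24 deadline; the claim is timely.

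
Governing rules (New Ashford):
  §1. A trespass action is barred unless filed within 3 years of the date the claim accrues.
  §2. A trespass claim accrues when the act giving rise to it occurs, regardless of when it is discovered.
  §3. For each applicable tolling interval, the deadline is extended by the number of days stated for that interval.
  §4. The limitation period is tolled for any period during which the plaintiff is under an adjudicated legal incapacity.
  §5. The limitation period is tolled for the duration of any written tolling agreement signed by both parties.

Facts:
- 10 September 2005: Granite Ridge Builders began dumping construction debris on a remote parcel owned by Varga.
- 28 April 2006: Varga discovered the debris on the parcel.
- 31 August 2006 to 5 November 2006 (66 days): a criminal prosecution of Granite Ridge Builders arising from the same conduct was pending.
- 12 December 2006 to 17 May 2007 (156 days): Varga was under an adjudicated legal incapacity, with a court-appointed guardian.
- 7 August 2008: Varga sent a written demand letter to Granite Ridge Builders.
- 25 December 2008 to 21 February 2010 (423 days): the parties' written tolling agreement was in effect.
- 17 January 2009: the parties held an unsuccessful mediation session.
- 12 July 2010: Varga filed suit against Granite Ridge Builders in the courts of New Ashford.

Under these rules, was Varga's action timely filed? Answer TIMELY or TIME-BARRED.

TIME-BARRED

The claim accrued on 10 September 2005, when the wrongful act occurred; under the stated occurrence rule the 28 April 2006 discovery does not delay accrual.
3 years from 10 September 2005 is 10 September 2008.
Because the plaintiff's legal incapacity ran from 12 December 2006 to 17 May 2007, the deadline is extended by 156 days to 13 February 2009.
The written tolling agreement from 25 December 2008 to 21 February 2010 tolled the period for 423 days, extending the deadline to 12 April 2010.
No stated provision tolls the period for a criminal prosecution, so the interval from 31 August 2006 to 5 November 2006 has no effect on the deadline.
Nothing else in the chronology tolls or restarts the period.
The 12 July 2010 filing falls after the 12 April 2010 deadline; the claim is time-barred.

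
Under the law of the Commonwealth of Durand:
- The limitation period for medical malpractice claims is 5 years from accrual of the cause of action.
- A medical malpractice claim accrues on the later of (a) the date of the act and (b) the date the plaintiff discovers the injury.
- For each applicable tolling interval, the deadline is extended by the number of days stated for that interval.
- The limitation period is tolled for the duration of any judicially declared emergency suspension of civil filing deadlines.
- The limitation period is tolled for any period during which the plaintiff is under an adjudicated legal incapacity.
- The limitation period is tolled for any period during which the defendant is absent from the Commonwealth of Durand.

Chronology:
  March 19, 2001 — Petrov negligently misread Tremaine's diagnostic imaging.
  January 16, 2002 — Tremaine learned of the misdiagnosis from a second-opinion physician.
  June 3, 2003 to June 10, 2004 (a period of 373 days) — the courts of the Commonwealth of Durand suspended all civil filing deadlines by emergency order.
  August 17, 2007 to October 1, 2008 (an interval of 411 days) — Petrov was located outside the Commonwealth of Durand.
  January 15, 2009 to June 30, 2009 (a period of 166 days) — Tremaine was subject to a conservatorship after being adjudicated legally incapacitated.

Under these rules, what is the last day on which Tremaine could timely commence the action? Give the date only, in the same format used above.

August 23, 2009

The claim accrued on January 16, 2002 — the later of the March 19, 2001 act and the January 16, 2002 discovery.
The untolled deadline — 5 years after January 16, 2002 — is January 16, 2007.
Because the emergency suspension of filing deadlines ran from June 3, 2003 to June 10, 2004, the deadline is extended by 373 days to January 24, 2008.
Because the defendant's absence from the jurisdiction ran from August 17, 2007 to October 1, 2008, the deadline is extended by 411 days to March 10, 2009.
The plaintiff's legal incapacity from January 15, 2009 to June 30, 2009 tolled the period for 166 days, extending the deadline to August 23, 2009.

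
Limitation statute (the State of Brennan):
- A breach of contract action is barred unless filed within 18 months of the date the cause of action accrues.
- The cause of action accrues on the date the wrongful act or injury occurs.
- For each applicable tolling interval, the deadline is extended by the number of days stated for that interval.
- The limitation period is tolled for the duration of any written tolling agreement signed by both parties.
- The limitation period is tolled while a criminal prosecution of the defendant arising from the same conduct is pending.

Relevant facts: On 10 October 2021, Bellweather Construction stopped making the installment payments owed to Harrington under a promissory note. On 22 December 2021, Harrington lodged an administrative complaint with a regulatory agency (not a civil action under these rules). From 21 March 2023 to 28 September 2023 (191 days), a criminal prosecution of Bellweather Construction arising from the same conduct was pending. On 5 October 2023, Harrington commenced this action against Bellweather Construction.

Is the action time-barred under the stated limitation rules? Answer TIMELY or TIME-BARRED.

The claim accrued on 10 October 2021, when the wrongful act occurred.
18 months from 10 October 2021 is 10 April 2023.
The period was tolled for 191 days by the pending criminal prosecution (21 March 2023 to 28 September 2023), pushing the deadline to 18 October 2023.
Nothing else in the chronology tolls or restarts the period.
Harrington filed on 5 October 2023, before the 18 October 2023 deadline, so the action is timely.

TIMELY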